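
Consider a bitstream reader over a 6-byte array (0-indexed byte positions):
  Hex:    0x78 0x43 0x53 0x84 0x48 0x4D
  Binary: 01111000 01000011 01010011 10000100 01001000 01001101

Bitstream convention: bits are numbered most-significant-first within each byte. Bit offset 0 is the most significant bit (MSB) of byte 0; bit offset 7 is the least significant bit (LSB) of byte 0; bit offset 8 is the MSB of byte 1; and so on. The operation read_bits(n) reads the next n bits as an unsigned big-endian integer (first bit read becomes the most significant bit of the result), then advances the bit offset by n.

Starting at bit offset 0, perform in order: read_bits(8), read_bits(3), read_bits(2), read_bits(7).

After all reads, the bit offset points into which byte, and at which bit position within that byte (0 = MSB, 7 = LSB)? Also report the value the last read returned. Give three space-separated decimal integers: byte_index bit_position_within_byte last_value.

Read 1: bits[0:8] width=8 -> value=120 (bin 01111000); offset now 8 = byte 1 bit 0; 40 bits remain
Read 2: bits[8:11] width=3 -> value=2 (bin 010); offset now 11 = byte 1 bit 3; 37 bits remain
Read 3: bits[11:13] width=2 -> value=0 (bin 00); offset now 13 = byte 1 bit 5; 35 bits remain
Read 4: bits[13:20] width=7 -> value=53 (bin 0110101); offset now 20 = byte 2 bit 4; 28 bits remain

Answer: 2 4 53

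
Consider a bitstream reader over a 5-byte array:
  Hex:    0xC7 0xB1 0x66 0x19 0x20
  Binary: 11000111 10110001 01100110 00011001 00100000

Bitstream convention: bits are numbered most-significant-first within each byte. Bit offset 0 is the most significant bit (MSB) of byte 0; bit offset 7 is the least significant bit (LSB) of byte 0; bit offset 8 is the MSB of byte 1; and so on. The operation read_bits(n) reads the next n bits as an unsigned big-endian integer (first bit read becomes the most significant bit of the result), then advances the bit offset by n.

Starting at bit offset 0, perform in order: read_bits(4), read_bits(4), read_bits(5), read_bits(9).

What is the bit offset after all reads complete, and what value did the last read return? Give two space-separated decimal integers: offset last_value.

Read 1: bits[0:4] width=4 -> value=12 (bin 1100); offset now 4 = byte 0 bit 4; 36 bits remain
Read 2: bits[4:8] width=4 -> value=7 (bin 0111); offset now 8 = byte 1 bit 0; 32 bits remain
Read 3: bits[8:13] width=5 -> value=22 (bin 10110); offset now 13 = byte 1 bit 5; 27 bits remain
Read 4: bits[13:22] width=9 -> value=89 (bin 001011001); offset now 22 = byte 2 bit 6; 18 bits remain

Answer: 22 89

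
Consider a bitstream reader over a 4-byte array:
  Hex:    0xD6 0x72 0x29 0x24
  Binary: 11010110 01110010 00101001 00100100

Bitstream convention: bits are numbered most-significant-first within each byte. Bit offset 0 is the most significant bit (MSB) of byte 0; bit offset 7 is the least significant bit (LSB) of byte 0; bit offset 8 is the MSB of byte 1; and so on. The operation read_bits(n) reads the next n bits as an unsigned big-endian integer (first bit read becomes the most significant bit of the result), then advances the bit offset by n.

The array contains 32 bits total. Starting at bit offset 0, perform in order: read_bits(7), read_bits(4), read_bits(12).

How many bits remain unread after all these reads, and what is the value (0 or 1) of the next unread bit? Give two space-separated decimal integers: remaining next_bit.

Answer: 9 1

Derivation:
Read 1: bits[0:7] width=7 -> value=107 (bin 1101011); offset now 7 = byte 0 bit 7; 25 bits remain
Read 2: bits[7:11] width=4 -> value=3 (bin 0011); offset now 11 = byte 1 bit 3; 21 bits remain
Read 3: bits[11:23] width=12 -> value=2324 (bin 100100010100); offset now 23 = byte 2 bit 7; 9 bits remain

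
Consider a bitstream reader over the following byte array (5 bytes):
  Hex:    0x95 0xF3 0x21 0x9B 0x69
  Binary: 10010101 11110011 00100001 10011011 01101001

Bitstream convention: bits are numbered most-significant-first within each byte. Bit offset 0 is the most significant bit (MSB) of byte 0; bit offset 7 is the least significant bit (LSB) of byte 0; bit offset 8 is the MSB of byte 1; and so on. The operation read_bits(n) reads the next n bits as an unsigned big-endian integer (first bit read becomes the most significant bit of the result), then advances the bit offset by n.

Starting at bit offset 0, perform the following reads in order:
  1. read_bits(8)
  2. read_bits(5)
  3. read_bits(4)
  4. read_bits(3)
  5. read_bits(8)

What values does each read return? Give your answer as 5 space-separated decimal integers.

Answer: 149 30 6 2 25

Derivation:
Read 1: bits[0:8] width=8 -> value=149 (bin 10010101); offset now 8 = byte 1 bit 0; 32 bits remain
Read 2: bits[8:13] width=5 -> value=30 (bin 11110); offset now 13 = byte 1 bit 5; 27 bits remain
Read 3: bits[13:17] width=4 -> value=6 (bin 0110); offset now 17 = byte 2 bit 1; 23 bits remain
Read 4: bits[17:20] width=3 -> value=2 (bin 010); offset now 20 = byte 2 bit 4; 20 bits remain
Read 5: bits[20:28] width=8 -> value=25 (bin 00011001); offset now 28 = byte 3 bit 4; 12 bits remain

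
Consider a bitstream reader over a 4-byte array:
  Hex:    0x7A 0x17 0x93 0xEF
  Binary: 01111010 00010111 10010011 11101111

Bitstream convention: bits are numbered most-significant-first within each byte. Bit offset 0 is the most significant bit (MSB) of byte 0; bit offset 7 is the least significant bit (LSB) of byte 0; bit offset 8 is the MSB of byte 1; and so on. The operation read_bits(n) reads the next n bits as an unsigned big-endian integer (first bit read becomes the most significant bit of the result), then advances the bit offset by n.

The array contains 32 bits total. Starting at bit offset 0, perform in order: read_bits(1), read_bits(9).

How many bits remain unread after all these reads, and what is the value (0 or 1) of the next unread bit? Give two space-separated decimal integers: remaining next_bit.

Read 1: bits[0:1] width=1 -> value=0 (bin 0); offset now 1 = byte 0 bit 1; 31 bits remain
Read 2: bits[1:10] width=9 -> value=488 (bin 111101000); offset now 10 = byte 1 bit 2; 22 bits remain

Answer: 22 0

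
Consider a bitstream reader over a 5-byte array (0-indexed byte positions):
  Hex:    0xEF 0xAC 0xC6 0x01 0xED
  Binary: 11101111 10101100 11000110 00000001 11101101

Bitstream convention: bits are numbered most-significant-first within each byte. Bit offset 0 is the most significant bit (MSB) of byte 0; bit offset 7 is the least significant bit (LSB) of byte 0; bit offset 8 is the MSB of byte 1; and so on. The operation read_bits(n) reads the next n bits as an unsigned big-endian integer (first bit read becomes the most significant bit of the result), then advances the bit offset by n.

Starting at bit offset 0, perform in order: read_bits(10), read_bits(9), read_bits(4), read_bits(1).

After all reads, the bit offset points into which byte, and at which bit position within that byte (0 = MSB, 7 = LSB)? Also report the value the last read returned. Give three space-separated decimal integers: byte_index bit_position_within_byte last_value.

Read 1: bits[0:10] width=10 -> value=958 (bin 1110111110); offset now 10 = byte 1 bit 2; 30 bits remain
Read 2: bits[10:19] width=9 -> value=358 (bin 101100110); offset now 19 = byte 2 bit 3; 21 bits remain
Read 3: bits[19:23] width=4 -> value=3 (bin 0011); offset now 23 = byte 2 bit 7; 17 bits remain
Read 4: bits[23:24] width=1 -> value=0 (bin 0); offset now 24 = byte 3 bit 0; 16 bits remain

Answer: 3 0 0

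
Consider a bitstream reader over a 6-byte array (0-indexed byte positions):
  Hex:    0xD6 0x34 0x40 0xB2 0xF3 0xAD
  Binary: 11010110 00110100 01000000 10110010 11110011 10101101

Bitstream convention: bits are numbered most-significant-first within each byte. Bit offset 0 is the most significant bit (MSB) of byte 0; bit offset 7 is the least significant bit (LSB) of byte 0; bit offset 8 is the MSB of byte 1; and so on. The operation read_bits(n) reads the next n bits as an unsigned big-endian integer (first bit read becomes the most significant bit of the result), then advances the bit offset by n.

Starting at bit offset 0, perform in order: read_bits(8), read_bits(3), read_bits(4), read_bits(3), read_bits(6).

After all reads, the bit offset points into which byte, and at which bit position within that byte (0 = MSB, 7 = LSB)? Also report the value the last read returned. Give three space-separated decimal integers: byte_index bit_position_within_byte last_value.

Answer: 3 0 0

Derivation:
Read 1: bits[0:8] width=8 -> value=214 (bin 11010110); offset now 8 = byte 1 bit 0; 40 bits remain
Read 2: bits[8:11] width=3 -> value=1 (bin 001); offset now 11 = byte 1 bit 3; 37 bits remain
Read 3: bits[11:15] width=4 -> value=10 (bin 1010); offset now 15 = byte 1 bit 7; 33 bits remain
Read 4: bits[15:18] width=3 -> value=1 (bin 001); offset now 18 = byte 2 bit 2; 30 bits remain
Read 5: bits[18:24] width=6 -> value=0 (bin 000000); offset now 24 = byte 3 bit 0; 24 bits remain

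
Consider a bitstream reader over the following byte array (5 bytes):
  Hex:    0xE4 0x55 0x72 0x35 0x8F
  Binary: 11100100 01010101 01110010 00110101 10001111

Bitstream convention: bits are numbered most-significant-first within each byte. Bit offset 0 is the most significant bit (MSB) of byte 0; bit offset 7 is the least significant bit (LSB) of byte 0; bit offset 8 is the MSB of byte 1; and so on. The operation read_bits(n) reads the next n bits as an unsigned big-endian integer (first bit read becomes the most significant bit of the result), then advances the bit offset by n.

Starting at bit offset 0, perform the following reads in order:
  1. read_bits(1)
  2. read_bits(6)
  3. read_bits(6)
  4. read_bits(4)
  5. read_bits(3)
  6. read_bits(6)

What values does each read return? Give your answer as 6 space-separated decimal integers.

Read 1: bits[0:1] width=1 -> value=1 (bin 1); offset now 1 = byte 0 bit 1; 39 bits remain
Read 2: bits[1:7] width=6 -> value=50 (bin 110010); offset now 7 = byte 0 bit 7; 33 bits remain
Read 3: bits[7:13] width=6 -> value=10 (bin 001010); offset now 13 = byte 1 bit 5; 27 bits remain
Read 4: bits[13:17] width=4 -> value=10 (bin 1010); offset now 17 = byte 2 bit 1; 23 bits remain
Read 5: bits[17:20] width=3 -> value=7 (bin 111); offset now 20 = byte 2 bit 4; 20 bits remain
Read 6: bits[20:26] width=6 -> value=8 (bin 001000); offset now 26 = byte 3 bit 2; 14 bits remain

Answer: 1 50 10 10 7 8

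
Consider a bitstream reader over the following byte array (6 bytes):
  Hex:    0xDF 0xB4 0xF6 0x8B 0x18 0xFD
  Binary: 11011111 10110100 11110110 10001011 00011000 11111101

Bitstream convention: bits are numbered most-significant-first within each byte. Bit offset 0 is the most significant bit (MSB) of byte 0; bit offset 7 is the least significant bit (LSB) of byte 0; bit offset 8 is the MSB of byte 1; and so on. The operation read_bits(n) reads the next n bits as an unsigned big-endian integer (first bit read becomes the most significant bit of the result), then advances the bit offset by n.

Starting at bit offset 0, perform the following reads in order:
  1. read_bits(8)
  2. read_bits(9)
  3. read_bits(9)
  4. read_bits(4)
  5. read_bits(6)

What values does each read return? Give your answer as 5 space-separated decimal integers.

Read 1: bits[0:8] width=8 -> value=223 (bin 11011111); offset now 8 = byte 1 bit 0; 40 bits remain
Read 2: bits[8:17] width=9 -> value=361 (bin 101101001); offset now 17 = byte 2 bit 1; 31 bits remain
Read 3: bits[17:26] width=9 -> value=474 (bin 111011010); offset now 26 = byte 3 bit 2; 22 bits remain
Read 4: bits[26:30] width=4 -> value=2 (bin 0010); offset now 30 = byte 3 bit 6; 18 bits remain
Read 5: bits[30:36] width=6 -> value=49 (bin 110001); offset now 36 = byte 4 bit 4; 12 bits remain

Answer: 223 361 474 2 49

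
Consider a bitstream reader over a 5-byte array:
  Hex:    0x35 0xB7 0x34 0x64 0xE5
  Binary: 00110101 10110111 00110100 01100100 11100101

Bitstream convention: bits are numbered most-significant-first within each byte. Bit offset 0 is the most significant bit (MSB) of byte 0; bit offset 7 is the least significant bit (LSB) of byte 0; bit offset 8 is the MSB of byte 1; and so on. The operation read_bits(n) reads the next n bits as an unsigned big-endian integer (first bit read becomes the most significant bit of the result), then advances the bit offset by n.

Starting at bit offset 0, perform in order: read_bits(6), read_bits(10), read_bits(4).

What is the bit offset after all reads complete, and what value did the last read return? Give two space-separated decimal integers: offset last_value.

Read 1: bits[0:6] width=6 -> value=13 (bin 001101); offset now 6 = byte 0 bit 6; 34 bits remain
Read 2: bits[6:16] width=10 -> value=439 (bin 0110110111); offset now 16 = byte 2 bit 0; 24 bits remain
Read 3: bits[16:20] width=4 -> value=3 (bin 0011); offset now 20 = byte 2 bit 4; 20 bits remain

Answer: 20 3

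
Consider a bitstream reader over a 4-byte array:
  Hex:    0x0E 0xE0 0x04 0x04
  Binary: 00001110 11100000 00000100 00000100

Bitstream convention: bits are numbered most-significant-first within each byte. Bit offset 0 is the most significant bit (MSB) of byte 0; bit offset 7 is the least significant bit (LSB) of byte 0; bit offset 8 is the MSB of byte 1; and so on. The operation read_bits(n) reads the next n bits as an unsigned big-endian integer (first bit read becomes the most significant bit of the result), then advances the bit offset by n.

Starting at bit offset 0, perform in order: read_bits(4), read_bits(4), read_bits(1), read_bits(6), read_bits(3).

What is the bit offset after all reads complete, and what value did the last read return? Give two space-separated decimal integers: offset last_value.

Answer: 18 0

Derivation:
Read 1: bits[0:4] width=4 -> value=0 (bin 0000); offset now 4 = byte 0 bit 4; 28 bits remain
Read 2: bits[4:8] width=4 -> value=14 (bin 1110); offset now 8 = byte 1 bit 0; 24 bits remain
Read 3: bits[8:9] width=1 -> value=1 (bin 1); offset now 9 = byte 1 bit 1; 23 bits remain
Read 4: bits[9:15] width=6 -> value=48 (bin 110000); offset now 15 = byte 1 bit 7; 17 bits remain
Read 5: bits[15:18] width=3 -> value=0 (bin 000); offset now 18 = byte 2 bit 2; 14 bits remain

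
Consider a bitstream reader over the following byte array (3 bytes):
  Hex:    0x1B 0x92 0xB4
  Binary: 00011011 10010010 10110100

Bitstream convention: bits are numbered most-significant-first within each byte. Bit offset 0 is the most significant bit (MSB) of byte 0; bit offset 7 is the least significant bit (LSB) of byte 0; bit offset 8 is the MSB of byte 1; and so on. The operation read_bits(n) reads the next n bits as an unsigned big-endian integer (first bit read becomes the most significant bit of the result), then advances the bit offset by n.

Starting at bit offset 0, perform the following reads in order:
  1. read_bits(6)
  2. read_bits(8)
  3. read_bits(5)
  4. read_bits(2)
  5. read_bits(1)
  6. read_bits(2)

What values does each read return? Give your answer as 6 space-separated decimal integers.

Read 1: bits[0:6] width=6 -> value=6 (bin 000110); offset now 6 = byte 0 bit 6; 18 bits remain
Read 2: bits[6:14] width=8 -> value=228 (bin 11100100); offset now 14 = byte 1 bit 6; 10 bits remain
Read 3: bits[14:19] width=5 -> value=21 (bin 10101); offset now 19 = byte 2 bit 3; 5 bits remain
Read 4: bits[19:21] width=2 -> value=2 (bin 10); offset now 21 = byte 2 bit 5; 3 bits remain
Read 5: bits[21:22] width=1 -> value=1 (bin 1); offset now 22 = byte 2 bit 6; 2 bits remain
Read 6: bits[22:24] width=2 -> value=0 (bin 00); offset now 24 = byte 3 bit 0; 0 bits remain

Answer: 6 228 21 2 1 0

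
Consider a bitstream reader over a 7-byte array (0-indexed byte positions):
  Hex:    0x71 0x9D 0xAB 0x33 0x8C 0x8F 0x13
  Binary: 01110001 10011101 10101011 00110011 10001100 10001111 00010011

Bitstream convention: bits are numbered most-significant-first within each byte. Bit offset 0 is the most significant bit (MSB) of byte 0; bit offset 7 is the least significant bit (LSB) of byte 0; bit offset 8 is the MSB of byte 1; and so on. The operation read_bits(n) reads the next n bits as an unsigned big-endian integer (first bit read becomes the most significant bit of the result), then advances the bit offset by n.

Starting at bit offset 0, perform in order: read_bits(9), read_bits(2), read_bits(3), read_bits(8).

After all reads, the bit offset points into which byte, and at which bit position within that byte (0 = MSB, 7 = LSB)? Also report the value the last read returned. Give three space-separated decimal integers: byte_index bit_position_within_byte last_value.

Read 1: bits[0:9] width=9 -> value=227 (bin 011100011); offset now 9 = byte 1 bit 1; 47 bits remain
Read 2: bits[9:11] width=2 -> value=0 (bin 00); offset now 11 = byte 1 bit 3; 45 bits remain
Read 3: bits[11:14] width=3 -> value=7 (bin 111); offset now 14 = byte 1 bit 6; 42 bits remain
Read 4: bits[14:22] width=8 -> value=106 (bin 01101010); offset now 22 = byte 2 bit 6; 34 bits remain

Answer: 2 6 106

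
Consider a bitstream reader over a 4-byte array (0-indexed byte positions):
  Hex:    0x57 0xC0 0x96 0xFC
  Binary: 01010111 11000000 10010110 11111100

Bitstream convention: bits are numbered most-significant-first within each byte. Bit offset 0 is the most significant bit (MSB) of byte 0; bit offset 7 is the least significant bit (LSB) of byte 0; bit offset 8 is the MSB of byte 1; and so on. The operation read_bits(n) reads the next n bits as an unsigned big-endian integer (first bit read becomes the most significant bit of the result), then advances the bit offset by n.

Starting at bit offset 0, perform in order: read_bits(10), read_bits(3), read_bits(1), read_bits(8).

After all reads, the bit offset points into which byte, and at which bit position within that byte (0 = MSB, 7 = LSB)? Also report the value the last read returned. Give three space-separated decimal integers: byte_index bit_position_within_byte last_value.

Answer: 2 6 37

Derivation:
Read 1: bits[0:10] width=10 -> value=351 (bin 0101011111); offset now 10 = byte 1 bit 2; 22 bits remain
Read 2: bits[10:13] width=3 -> value=0 (bin 000); offset now 13 = byte 1 bit 5; 19 bits remain
Read 3: bits[13:14] width=1 -> value=0 (bin 0); offset now 14 = byte 1 bit 6; 18 bits remain
Read 4: bits[14:22] width=8 -> value=37 (bin 00100101); offset now 22 = byte 2 bit 6; 10 bits remain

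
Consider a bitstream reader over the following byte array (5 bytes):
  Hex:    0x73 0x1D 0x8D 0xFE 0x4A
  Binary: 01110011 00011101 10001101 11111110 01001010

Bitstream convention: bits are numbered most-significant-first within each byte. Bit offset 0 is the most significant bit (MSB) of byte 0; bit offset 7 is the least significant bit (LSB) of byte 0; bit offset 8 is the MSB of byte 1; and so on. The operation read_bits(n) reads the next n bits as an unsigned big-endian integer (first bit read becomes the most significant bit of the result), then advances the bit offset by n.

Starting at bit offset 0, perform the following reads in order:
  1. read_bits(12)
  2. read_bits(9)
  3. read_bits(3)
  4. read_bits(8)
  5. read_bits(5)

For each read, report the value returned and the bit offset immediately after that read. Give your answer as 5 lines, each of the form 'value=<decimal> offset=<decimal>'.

Read 1: bits[0:12] width=12 -> value=1841 (bin 011100110001); offset now 12 = byte 1 bit 4; 28 bits remain
Read 2: bits[12:21] width=9 -> value=433 (bin 110110001); offset now 21 = byte 2 bit 5; 19 bits remain
Read 3: bits[21:24] width=3 -> value=5 (bin 101); offset now 24 = byte 3 bit 0; 16 bits remain
Read 4: bits[24:32] width=8 -> value=254 (bin 11111110); offset now 32 = byte 4 bit 0; 8 bits remain
Read 5: bits[32:37] width=5 -> value=9 (bin 01001); offset now 37 = byte 4 bit 5; 3 bits remain

Answer: value=1841 offset=12
value=433 offset=21
value=5 offset=24
value=254 offset=32
value=9 offset=37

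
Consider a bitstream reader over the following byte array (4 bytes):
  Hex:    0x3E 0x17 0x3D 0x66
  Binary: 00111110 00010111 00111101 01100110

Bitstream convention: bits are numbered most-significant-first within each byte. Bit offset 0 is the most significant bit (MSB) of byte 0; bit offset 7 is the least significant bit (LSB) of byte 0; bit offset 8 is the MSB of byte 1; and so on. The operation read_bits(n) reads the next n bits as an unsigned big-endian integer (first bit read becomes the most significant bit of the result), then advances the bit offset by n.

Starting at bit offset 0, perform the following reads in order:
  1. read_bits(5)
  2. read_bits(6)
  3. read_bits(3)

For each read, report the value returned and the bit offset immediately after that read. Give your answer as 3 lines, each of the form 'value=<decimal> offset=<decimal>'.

Read 1: bits[0:5] width=5 -> value=7 (bin 00111); offset now 5 = byte 0 bit 5; 27 bits remain
Read 2: bits[5:11] width=6 -> value=48 (bin 110000); offset now 11 = byte 1 bit 3; 21 bits remain
Read 3: bits[11:14] width=3 -> value=5 (bin 101); offset now 14 = byte 1 bit 6; 18 bits remain

Answer: value=7 offset=5
value=48 offset=11
value=5 offset=14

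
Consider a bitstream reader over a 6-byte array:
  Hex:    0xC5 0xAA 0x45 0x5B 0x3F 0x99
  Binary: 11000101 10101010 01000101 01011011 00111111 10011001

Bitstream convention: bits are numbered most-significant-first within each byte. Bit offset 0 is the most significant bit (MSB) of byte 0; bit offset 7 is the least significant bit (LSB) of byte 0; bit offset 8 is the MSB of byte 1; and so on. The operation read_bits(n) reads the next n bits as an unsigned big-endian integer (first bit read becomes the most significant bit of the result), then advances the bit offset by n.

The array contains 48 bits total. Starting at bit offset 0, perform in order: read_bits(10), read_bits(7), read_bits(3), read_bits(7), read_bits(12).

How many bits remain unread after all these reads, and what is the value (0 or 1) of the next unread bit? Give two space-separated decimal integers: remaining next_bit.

Read 1: bits[0:10] width=10 -> value=790 (bin 1100010110); offset now 10 = byte 1 bit 2; 38 bits remain
Read 2: bits[10:17] width=7 -> value=84 (bin 1010100); offset now 17 = byte 2 bit 1; 31 bits remain
Read 3: bits[17:20] width=3 -> value=4 (bin 100); offset now 20 = byte 2 bit 4; 28 bits remain
Read 4: bits[20:27] width=7 -> value=42 (bin 0101010); offset now 27 = byte 3 bit 3; 21 bits remain
Read 5: bits[27:39] width=12 -> value=3487 (bin 110110011111); offset now 39 = byte 4 bit 7; 9 bits remain

Answer: 9 1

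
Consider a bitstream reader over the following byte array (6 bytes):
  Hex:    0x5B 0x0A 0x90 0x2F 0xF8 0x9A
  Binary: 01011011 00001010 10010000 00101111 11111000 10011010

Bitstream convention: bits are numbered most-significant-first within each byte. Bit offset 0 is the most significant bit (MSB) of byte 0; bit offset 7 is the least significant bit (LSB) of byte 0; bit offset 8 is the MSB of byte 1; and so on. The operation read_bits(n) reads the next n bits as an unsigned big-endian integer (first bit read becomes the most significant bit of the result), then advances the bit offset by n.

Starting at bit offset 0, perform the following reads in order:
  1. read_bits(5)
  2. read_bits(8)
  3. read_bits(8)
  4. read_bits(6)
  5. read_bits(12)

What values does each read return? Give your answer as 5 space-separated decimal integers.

Read 1: bits[0:5] width=5 -> value=11 (bin 01011); offset now 5 = byte 0 bit 5; 43 bits remain
Read 2: bits[5:13] width=8 -> value=97 (bin 01100001); offset now 13 = byte 1 bit 5; 35 bits remain
Read 3: bits[13:21] width=8 -> value=82 (bin 01010010); offset now 21 = byte 2 bit 5; 27 bits remain
Read 4: bits[21:27] width=6 -> value=1 (bin 000001); offset now 27 = byte 3 bit 3; 21 bits remain
Read 5: bits[27:39] width=12 -> value=2044 (bin 011111111100); offset now 39 = byte 4 bit 7; 9 bits remain

Answer: 11 97 82 1 2044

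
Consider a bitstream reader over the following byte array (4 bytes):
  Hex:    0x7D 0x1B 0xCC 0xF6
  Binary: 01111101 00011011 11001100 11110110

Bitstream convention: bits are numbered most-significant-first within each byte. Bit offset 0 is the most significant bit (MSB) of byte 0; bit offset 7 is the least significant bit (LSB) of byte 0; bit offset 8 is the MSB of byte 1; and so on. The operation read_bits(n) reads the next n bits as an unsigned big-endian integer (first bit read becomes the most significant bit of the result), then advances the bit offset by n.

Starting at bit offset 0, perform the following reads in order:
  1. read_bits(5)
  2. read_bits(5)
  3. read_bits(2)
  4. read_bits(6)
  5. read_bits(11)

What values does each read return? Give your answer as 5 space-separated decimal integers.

Answer: 15 20 1 47 414

Derivation:
Read 1: bits[0:5] width=5 -> value=15 (bin 01111); offset now 5 = byte 0 bit 5; 27 bits remain
Read 2: bits[5:10] width=5 -> value=20 (bin 10100); offset now 10 = byte 1 bit 2; 22 bits remain
Read 3: bits[10:12] width=2 -> value=1 (bin 01); offset now 12 = byte 1 bit 4; 20 bits remain
Read 4: bits[12:18] width=6 -> value=47 (bin 101111); offset now 18 = byte 2 bit 2; 14 bits remain
Read 5: bits[18:29] width=11 -> value=414 (bin 00110011110); offset now 29 = byte 3 bit 5; 3 bits remain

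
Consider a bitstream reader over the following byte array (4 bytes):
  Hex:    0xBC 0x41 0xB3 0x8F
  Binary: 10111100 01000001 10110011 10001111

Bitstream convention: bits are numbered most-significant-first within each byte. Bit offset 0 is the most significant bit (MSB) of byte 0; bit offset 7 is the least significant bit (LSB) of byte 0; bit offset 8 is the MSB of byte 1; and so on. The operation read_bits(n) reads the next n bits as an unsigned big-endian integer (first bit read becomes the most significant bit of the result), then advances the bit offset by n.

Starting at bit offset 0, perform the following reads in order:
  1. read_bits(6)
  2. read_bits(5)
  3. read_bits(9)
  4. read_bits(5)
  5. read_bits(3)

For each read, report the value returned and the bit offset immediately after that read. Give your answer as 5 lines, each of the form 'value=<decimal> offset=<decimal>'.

Answer: value=47 offset=6
value=2 offset=11
value=27 offset=20
value=7 offset=25
value=0 offset=28

Derivation:
Read 1: bits[0:6] width=6 -> value=47 (bin 101111); offset now 6 = byte 0 bit 6; 26 bits remain
Read 2: bits[6:11] width=5 -> value=2 (bin 00010); offset now 11 = byte 1 bit 3; 21 bits remain
Read 3: bits[11:20] width=9 -> value=27 (bin 000011011); offset now 20 = byte 2 bit 4; 12 bits remain
Read 4: bits[20:25] width=5 -> value=7 (bin 00111); offset now 25 = byte 3 bit 1; 7 bits remain
Read 5: bits[25:28] width=3 -> value=0 (bin 000); offset now 28 = byte 3 bit 4; 4 bits remain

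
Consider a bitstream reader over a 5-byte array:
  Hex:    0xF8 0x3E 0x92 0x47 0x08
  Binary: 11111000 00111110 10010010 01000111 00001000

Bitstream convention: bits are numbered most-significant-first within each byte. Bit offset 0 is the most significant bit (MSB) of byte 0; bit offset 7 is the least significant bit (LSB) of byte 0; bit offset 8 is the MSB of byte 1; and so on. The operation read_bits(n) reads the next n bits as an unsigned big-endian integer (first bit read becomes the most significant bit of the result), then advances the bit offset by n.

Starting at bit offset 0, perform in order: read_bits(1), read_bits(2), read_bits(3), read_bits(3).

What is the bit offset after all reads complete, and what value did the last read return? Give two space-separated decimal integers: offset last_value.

Read 1: bits[0:1] width=1 -> value=1 (bin 1); offset now 1 = byte 0 bit 1; 39 bits remain
Read 2: bits[1:3] width=2 -> value=3 (bin 11); offset now 3 = byte 0 bit 3; 37 bits remain
Read 3: bits[3:6] width=3 -> value=6 (bin 110); offset now 6 = byte 0 bit 6; 34 bits remain
Read 4: bits[6:9] width=3 -> value=0 (bin 000); offset now 9 = byte 1 bit 1; 31 bits remain

Answer: 9 0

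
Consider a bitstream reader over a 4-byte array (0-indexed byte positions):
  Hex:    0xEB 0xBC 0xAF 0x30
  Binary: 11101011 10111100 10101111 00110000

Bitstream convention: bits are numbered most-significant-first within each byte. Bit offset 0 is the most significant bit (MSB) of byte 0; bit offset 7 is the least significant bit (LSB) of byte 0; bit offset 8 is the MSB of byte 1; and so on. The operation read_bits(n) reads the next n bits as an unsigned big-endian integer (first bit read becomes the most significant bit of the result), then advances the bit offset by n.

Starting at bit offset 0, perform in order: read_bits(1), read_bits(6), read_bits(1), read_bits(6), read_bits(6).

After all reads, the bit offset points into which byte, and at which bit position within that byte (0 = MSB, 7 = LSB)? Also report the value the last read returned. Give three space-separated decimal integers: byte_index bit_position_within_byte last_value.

Read 1: bits[0:1] width=1 -> value=1 (bin 1); offset now 1 = byte 0 bit 1; 31 bits remain
Read 2: bits[1:7] width=6 -> value=53 (bin 110101); offset now 7 = byte 0 bit 7; 25 bits remain
Read 3: bits[7:8] width=1 -> value=1 (bin 1); offset now 8 = byte 1 bit 0; 24 bits remain
Read 4: bits[8:14] width=6 -> value=47 (bin 101111); offset now 14 = byte 1 bit 6; 18 bits remain
Read 5: bits[14:20] width=6 -> value=10 (bin 001010); offset now 20 = byte 2 bit 4; 12 bits remain

Answer: 2 4 10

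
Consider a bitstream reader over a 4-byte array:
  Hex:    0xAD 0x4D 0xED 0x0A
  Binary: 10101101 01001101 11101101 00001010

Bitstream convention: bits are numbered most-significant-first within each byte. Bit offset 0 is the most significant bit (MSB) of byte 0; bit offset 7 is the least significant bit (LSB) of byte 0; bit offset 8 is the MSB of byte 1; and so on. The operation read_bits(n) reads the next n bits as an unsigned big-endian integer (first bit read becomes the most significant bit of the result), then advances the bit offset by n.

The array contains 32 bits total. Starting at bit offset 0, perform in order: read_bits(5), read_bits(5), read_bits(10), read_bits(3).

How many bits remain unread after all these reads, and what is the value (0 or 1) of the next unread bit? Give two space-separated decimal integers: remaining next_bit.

Read 1: bits[0:5] width=5 -> value=21 (bin 10101); offset now 5 = byte 0 bit 5; 27 bits remain
Read 2: bits[5:10] width=5 -> value=21 (bin 10101); offset now 10 = byte 1 bit 2; 22 bits remain
Read 3: bits[10:20] width=10 -> value=222 (bin 0011011110); offset now 20 = byte 2 bit 4; 12 bits remain
Read 4: bits[20:23] width=3 -> value=6 (bin 110); offset now 23 = byte 2 bit 7; 9 bits remain

Answer: 9 1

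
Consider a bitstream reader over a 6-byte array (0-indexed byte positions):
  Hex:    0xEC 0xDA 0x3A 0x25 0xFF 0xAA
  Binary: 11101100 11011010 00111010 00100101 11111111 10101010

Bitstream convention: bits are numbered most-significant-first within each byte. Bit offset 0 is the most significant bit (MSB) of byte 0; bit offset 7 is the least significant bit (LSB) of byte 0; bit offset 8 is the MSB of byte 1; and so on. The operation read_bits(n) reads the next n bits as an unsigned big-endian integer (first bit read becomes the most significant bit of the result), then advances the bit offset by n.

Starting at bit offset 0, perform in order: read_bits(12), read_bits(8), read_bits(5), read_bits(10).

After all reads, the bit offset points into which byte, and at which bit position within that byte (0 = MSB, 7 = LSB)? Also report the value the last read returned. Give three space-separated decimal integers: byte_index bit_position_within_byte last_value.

Answer: 4 3 303

Derivation:
Read 1: bits[0:12] width=12 -> value=3789 (bin 111011001101); offset now 12 = byte 1 bit 4; 36 bits remain
Read 2: bits[12:20] width=8 -> value=163 (bin 10100011); offset now 20 = byte 2 bit 4; 28 bits remain
Read 3: bits[20:25] width=5 -> value=20 (bin 10100); offset now 25 = byte 3 bit 1; 23 bits remain
Read 4: bits[25:35] width=10 -> value=303 (bin 0100101111); offset now 35 = byte 4 bit 3; 13 bits remain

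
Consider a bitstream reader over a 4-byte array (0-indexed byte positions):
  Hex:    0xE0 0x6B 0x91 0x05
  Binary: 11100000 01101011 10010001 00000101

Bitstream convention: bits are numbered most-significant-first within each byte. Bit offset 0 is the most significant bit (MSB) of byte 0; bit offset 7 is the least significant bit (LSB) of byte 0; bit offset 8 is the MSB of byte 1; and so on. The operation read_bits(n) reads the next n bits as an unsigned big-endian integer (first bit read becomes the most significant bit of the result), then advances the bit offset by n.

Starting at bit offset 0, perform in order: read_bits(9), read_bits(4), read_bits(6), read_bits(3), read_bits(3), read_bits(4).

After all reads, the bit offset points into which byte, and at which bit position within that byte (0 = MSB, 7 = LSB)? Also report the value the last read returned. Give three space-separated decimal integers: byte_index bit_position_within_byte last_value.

Read 1: bits[0:9] width=9 -> value=448 (bin 111000000); offset now 9 = byte 1 bit 1; 23 bits remain
Read 2: bits[9:13] width=4 -> value=13 (bin 1101); offset now 13 = byte 1 bit 5; 19 bits remain
Read 3: bits[13:19] width=6 -> value=28 (bin 011100); offset now 19 = byte 2 bit 3; 13 bits remain
Read 4: bits[19:22] width=3 -> value=4 (bin 100); offset now 22 = byte 2 bit 6; 10 bits remain
Read 5: bits[22:25] width=3 -> value=2 (bin 010); offset now 25 = byte 3 bit 1; 7 bits remain
Read 6: bits[25:29] width=4 -> value=0 (bin 0000); offset now 29 = byte 3 bit 5; 3 bits remain

Answer: 3 5 0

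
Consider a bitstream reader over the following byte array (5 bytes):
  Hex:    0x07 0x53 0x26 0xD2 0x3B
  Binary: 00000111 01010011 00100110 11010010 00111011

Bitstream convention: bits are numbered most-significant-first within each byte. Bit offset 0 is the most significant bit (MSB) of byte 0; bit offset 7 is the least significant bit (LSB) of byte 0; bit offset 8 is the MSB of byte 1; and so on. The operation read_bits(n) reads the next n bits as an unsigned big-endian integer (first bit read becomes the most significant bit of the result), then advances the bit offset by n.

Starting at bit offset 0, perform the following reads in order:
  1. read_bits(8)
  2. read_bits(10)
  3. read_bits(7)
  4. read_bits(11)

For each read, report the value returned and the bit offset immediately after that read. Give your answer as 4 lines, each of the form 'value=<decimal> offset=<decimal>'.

Answer: value=7 offset=8
value=332 offset=18
value=77 offset=25
value=1315 offset=36

Derivation:
Read 1: bits[0:8] width=8 -> value=7 (bin 00000111); offset now 8 = byte 1 bit 0; 32 bits remain
Read 2: bits[8:18] width=10 -> value=332 (bin 0101001100); offset now 18 = byte 2 bit 2; 22 bits remain
Read 3: bits[18:25] width=7 -> value=77 (bin 1001101); offset now 25 = byte 3 bit 1; 15 bits remain
Read 4: bits[25:36] width=11 -> value=1315 (bin 10100100011); offset now 36 = byte 4 bit 4; 4 bits remain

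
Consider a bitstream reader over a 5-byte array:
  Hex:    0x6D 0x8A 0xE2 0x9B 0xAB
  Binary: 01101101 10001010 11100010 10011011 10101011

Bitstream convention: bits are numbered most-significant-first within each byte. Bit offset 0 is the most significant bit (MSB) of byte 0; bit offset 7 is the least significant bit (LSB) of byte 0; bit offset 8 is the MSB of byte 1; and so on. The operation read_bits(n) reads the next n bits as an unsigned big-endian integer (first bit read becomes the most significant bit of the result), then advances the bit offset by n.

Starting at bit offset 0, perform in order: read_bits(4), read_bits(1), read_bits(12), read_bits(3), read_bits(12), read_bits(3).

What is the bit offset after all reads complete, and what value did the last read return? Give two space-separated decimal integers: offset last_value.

Answer: 35 5

Derivation:
Read 1: bits[0:4] width=4 -> value=6 (bin 0110); offset now 4 = byte 0 bit 4; 36 bits remain
Read 2: bits[4:5] width=1 -> value=1 (bin 1); offset now 5 = byte 0 bit 5; 35 bits remain
Read 3: bits[5:17] width=12 -> value=2837 (bin 101100010101); offset now 17 = byte 2 bit 1; 23 bits remain
Read 4: bits[17:20] width=3 -> value=6 (bin 110); offset now 20 = byte 2 bit 4; 20 bits remain
Read 5: bits[20:32] width=12 -> value=667 (bin 001010011011); offset now 32 = byte 4 bit 0; 8 bits remain
Read 6: bits[32:35] width=3 -> value=5 (bin 101); offset now 35 = byte 4 bit 3; 5 bits remain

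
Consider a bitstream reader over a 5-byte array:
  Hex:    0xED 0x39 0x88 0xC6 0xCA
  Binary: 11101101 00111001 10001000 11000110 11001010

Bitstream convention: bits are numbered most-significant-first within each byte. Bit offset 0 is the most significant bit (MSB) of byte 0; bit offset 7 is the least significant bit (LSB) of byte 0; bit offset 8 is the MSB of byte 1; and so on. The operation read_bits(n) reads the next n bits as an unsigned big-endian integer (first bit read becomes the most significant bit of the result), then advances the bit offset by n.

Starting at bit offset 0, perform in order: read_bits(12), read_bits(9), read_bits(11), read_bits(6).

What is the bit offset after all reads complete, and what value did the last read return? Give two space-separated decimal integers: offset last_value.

Read 1: bits[0:12] width=12 -> value=3795 (bin 111011010011); offset now 12 = byte 1 bit 4; 28 bits remain
Read 2: bits[12:21] width=9 -> value=305 (bin 100110001); offset now 21 = byte 2 bit 5; 19 bits remain
Read 3: bits[21:32] width=11 -> value=198 (bin 00011000110); offset now 32 = byte 4 bit 0; 8 bits remain
Read 4: bits[32:38] width=6 -> value=50 (bin 110010); offset now 38 = byte 4 bit 6; 2 bits remain

Answer: 38 50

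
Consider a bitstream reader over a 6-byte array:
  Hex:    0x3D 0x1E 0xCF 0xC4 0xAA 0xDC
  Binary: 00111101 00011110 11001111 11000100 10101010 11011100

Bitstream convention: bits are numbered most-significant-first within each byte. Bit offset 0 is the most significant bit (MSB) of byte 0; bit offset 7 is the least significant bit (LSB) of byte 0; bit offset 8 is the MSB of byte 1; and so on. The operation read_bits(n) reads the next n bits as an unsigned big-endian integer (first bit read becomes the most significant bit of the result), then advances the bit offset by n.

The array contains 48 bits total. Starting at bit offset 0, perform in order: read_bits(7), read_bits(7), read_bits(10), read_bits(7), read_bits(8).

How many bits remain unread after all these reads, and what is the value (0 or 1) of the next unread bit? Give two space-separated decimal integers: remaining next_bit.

Answer: 9 0

Derivation:
Read 1: bits[0:7] width=7 -> value=30 (bin 0011110); offset now 7 = byte 0 bit 7; 41 bits remain
Read 2: bits[7:14] width=7 -> value=71 (bin 1000111); offset now 14 = byte 1 bit 6; 34 bits remain
Read 3: bits[14:24] width=10 -> value=719 (bin 1011001111); offset now 24 = byte 3 bit 0; 24 bits remain
Read 4: bits[24:31] width=7 -> value=98 (bin 1100010); offset now 31 = byte 3 bit 7; 17 bits remain
Read 5: bits[31:39] width=8 -> value=85 (bin 01010101); offset now 39 = byte 4 bit 7; 9 bits remain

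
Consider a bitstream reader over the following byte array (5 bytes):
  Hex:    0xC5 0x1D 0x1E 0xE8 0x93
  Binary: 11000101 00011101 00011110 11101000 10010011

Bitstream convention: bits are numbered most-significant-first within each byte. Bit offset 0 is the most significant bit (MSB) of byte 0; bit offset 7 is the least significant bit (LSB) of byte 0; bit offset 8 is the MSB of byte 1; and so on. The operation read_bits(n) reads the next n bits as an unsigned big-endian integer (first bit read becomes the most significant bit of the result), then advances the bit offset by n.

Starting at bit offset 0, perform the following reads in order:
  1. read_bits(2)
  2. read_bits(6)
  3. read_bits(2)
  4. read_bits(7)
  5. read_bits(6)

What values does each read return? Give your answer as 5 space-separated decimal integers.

Read 1: bits[0:2] width=2 -> value=3 (bin 11); offset now 2 = byte 0 bit 2; 38 bits remain
Read 2: bits[2:8] width=6 -> value=5 (bin 000101); offset now 8 = byte 1 bit 0; 32 bits remain
Read 3: bits[8:10] width=2 -> value=0 (bin 00); offset now 10 = byte 1 bit 2; 30 bits remain
Read 4: bits[10:17] width=7 -> value=58 (bin 0111010); offset now 17 = byte 2 bit 1; 23 bits remain
Read 5: bits[17:23] width=6 -> value=15 (bin 001111); offset now 23 = byte 2 bit 7; 17 bits remain

Answer: 3 5 0 58 15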